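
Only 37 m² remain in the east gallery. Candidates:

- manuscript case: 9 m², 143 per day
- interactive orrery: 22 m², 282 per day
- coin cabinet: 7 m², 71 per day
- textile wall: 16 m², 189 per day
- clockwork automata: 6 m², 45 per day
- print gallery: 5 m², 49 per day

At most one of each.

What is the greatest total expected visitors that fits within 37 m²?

474

Taking manuscript case + interactive orrery + print gallery: 36 m² used, 474 in expected visitors.
The closest alternative, manuscript case + interactive orrery + clockwork automata, reaches only 470.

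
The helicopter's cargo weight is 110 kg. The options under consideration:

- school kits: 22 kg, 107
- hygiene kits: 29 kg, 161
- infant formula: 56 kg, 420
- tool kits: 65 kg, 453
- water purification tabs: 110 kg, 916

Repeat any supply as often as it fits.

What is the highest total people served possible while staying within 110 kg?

916

Ranking by ratio (people served/kg): water purification tabs 8.33, infant formula 7.50, tool kits 6.97, hygiene kits 5.55.
Water purification tabs uses 110 of the 110 kg and totals 916.
Every other selection either busts 110 kg or fails to beat 916.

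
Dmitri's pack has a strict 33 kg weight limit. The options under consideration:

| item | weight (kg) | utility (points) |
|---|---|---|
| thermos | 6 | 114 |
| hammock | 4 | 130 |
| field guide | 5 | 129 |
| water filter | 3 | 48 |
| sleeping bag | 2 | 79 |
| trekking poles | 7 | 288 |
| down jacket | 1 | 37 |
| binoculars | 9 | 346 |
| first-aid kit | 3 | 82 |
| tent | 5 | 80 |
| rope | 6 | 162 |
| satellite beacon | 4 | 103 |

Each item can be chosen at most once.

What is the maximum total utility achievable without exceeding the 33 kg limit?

The ratio heuristic lands on hammock + sleeping bag + trekking poles + down jacket + binoculars + first-aid kit + rope (1124) but leaves 1 kg idle.
The 3 kg tied up in first-aid kit is better spent on satellite beacon — total rises to 1145 (33 kg).
Next best is hammock + field guide + sleeping bag + trekking poles + binoculars + rope at 1134 (33 kg) — short by 11.

1145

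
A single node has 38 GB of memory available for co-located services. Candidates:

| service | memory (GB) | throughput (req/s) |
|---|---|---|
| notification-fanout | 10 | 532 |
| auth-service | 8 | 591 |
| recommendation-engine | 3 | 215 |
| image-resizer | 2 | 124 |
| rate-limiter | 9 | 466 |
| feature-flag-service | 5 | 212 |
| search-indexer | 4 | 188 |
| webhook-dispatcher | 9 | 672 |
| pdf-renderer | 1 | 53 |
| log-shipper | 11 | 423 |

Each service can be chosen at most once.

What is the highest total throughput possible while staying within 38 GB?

By throughput per GB: webhook-dispatcher 74.67, auth-service 73.88, recommendation-engine 71.67 lead.
Filling by ratio: notification-fanout + auth-service + recommendation-engine + image-resizer + search-indexer + webhook-dispatcher + pdf-renderer for 2375, with 1 GB left unused.
Replace search-indexer with feature-flag-service: the trade gains 24 net, giving 2399 at 38 GB.
Runner-up notification-fanout + auth-service + image-resizer + rate-limiter + webhook-dispatcher tops out at 2385.

2399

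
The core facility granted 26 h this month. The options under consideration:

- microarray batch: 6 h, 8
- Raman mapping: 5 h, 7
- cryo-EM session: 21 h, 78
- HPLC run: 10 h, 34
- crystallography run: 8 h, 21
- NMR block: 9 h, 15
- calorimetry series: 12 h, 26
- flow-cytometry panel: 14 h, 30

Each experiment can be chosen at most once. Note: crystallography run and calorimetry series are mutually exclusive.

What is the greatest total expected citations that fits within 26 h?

85

By expected citations per h: cryo-EM session 3.71, HPLC run 3.40, crystallography run 2.62 lead.
Best packing: Raman mapping + cryo-EM session — 26 h, 85 total.
Runner-up cryo-EM session tops out at 78.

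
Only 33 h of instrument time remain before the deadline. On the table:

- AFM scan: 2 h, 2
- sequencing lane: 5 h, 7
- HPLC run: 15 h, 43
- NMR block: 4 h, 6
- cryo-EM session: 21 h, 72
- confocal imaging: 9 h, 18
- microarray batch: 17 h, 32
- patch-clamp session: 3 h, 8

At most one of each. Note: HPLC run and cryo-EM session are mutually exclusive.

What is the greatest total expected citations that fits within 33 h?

98

Cryo-EM session + confocal imaging + patch-clamp session uses 33 of the 33 h and totals 98.
That's the maximum — no feasible swap from here does better than 98.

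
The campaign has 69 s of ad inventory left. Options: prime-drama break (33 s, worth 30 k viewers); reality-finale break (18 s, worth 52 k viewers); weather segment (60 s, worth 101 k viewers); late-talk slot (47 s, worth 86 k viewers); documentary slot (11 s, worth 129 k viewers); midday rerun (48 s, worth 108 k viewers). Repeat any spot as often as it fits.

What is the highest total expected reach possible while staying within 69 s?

774

The ratio ordering already packs tightly: 6×documentary slot, 66 s, 774.
That's the maximum — no swap from here does better than 774.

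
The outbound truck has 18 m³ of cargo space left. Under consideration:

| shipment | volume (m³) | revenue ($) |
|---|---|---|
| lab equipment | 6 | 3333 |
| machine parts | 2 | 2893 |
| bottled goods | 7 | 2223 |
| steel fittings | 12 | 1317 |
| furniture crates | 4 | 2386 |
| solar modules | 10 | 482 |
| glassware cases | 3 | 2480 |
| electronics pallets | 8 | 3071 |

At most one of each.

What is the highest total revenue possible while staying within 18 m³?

11092

Best packing: lab equipment + machine parts + furniture crates + glassware cases — 15 m³, 11092 total.
The closest alternative, lab equipment + machine parts + bottled goods + glassware cases, reaches only 10929.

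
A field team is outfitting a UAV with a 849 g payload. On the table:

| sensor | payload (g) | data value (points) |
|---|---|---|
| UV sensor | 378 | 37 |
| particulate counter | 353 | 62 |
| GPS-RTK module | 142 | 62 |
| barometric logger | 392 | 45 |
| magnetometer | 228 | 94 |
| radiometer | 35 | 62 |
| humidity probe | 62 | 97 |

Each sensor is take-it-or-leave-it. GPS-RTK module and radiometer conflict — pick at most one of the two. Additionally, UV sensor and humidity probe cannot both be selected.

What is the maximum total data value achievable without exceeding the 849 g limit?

315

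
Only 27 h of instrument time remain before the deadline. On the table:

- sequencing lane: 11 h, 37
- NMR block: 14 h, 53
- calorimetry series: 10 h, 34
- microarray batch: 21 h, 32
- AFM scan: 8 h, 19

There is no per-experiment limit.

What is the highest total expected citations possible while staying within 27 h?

90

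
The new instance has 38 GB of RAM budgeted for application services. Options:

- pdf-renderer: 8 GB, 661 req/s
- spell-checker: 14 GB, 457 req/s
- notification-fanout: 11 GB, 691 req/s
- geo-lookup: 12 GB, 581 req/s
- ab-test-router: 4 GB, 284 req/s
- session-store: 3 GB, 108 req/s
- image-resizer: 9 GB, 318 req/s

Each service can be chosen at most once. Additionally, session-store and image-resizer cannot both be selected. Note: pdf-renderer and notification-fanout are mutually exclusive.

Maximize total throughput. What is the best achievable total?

1983

Taking pdf-renderer + spell-checker + geo-lookup + ab-test-router: 38 GB used, 1983 in throughput.
Nothing else feasible within 38 GB beats 1983.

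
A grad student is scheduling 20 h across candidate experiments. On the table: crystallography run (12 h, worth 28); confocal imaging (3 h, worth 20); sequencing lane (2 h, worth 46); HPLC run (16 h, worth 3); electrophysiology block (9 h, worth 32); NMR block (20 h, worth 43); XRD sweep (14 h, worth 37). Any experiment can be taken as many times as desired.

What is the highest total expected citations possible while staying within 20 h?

460

Best packing: 10×sequencing lane — 20 h, 460 total.
Nothing else within 20 h beats 460.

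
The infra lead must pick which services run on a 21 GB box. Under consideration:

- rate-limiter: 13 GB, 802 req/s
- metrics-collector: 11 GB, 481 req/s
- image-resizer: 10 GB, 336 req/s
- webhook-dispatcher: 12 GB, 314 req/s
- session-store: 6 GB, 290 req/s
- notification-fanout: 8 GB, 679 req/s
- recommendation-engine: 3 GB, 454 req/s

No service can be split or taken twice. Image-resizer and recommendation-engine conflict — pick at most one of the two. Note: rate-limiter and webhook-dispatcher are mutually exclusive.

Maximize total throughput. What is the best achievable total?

Density check — recommendation-engine 151.33, notification-fanout 84.88, rate-limiter 61.69, session-store 48.33 are the best per GB.
A density-first pass picks session-store + notification-fanout + recommendation-engine — 1423 at 17 GB.
The 9 GB tied up in session-store and recommendation-engine is better spent on rate-limiter — total rises to 1481 (21 GB).

1481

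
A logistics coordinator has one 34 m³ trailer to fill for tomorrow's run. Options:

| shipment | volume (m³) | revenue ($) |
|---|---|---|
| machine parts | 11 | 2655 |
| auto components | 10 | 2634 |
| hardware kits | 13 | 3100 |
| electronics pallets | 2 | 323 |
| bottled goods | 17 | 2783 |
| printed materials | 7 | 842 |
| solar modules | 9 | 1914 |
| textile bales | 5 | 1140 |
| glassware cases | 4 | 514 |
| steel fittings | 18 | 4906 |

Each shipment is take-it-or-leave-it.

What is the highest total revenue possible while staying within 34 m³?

8701

The ratio heuristic lands on auto components + textile bales + steel fittings (8680) but leaves 1 m³ idle.
Dropping auto components frees 10 m³; slotting in machine parts (11 m³) lifts the total to 8701 at 34 m³.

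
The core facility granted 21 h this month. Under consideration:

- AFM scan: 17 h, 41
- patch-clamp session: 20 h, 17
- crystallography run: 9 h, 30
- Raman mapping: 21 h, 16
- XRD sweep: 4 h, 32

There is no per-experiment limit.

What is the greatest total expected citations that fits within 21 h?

160

The ratio ordering already packs tightly: 5×XRD sweep, 20 h, 160.
Nothing else within 21 h beats 160.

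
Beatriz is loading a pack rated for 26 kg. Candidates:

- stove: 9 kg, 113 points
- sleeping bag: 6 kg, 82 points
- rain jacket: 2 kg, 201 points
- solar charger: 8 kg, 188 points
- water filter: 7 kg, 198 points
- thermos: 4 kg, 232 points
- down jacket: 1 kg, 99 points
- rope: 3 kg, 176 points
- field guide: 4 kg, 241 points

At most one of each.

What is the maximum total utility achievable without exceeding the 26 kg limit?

Greedy by ratio would take rain jacket + water filter + thermos + down jacket + rope + field guide: 21 kg used, total 1147.
Dropping rope frees 3 kg; slotting in solar charger (8 kg) lifts the total to 1159 at 26 kg.

1159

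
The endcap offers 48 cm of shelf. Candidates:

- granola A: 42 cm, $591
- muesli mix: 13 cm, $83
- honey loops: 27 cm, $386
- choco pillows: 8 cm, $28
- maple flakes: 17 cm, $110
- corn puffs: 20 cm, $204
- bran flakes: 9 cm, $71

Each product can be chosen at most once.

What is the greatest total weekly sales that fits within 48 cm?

591

Greedy by ratio would take honey loops + corn puffs: 47 cm used, total 590.
Replace honey loops and corn puffs with granola A: the trade gains 1 net, giving 591 at 42 cm.
Every other selection either busts 48 cm or fails to beat 591.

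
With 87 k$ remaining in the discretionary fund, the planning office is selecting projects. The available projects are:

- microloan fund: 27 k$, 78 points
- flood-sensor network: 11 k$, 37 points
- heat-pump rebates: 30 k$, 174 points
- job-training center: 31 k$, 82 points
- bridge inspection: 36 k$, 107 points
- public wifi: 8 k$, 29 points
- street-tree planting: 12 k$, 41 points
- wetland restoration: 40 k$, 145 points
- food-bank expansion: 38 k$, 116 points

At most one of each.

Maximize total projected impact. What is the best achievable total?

360

By projected impact per k$: heat-pump rebates 5.80, public wifi 3.62, wetland restoration 3.62 lead.
A density-first pass picks heat-pump rebates + public wifi + wetland restoration — 348 at 78 k$.
Replace public wifi with street-tree planting: the trade gains 12 net, giving 360 at 82 k$.
The closest alternative, flood-sensor network + heat-pump rebates + wetland restoration, reaches only 356.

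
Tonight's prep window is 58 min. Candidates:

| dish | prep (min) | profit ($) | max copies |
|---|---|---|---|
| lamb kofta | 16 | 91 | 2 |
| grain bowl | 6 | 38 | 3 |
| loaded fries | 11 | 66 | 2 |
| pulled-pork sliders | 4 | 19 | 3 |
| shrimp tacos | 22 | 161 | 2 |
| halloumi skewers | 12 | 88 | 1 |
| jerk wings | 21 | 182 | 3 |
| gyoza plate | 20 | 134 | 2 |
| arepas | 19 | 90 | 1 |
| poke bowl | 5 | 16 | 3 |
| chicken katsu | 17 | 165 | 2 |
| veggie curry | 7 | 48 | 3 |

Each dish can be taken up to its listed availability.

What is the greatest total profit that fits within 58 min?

512

The ratio ordering already packs tightly: jerk wings + 2×chicken katsu, 55 min, 512.
Every other selection either busts 58 min or exceeds an availability limit or fails to beat 512.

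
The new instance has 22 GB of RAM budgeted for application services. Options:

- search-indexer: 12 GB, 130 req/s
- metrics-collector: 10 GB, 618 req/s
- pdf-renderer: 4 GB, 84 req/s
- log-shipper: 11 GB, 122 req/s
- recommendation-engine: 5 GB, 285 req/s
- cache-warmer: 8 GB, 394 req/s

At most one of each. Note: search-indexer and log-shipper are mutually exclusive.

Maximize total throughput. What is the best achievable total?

Taking the top-ratio services first gives metrics-collector + pdf-renderer + recommendation-engine for 987 (19 GB).
The 5 GB tied up in recommendation-engine is better spent on cache-warmer — total rises to 1096 (22 GB).
Every other selection either busts 22 GB or breaks a pairing rule or fails to beat 1096.

1096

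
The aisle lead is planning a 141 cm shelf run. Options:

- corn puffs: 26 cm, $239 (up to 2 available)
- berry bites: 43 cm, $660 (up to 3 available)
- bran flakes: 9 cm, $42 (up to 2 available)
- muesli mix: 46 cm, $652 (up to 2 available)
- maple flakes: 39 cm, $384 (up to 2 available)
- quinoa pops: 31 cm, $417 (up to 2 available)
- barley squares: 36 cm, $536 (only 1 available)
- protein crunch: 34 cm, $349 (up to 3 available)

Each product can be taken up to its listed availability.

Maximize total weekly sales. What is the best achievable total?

Ranking by ratio (weekly sales/cm): berry bites 15.35, barley squares 14.89, muesli mix 14.17, quinoa pops 13.45.
A density-first pass picks 3×berry bites + bran flakes — 2022 at 138 cm.
The 95 cm tied up in 2×berry bites and bran flakes is better spent on 2×quinoa pops + barley squares — total rises to 2030 (141 cm).

2030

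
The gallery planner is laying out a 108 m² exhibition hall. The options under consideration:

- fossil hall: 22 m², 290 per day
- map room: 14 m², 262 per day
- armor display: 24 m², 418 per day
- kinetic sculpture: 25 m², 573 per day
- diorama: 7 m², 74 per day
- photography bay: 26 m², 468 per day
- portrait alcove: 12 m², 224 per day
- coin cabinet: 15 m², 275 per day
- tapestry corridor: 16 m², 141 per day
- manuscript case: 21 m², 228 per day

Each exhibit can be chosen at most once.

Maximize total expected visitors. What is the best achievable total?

2019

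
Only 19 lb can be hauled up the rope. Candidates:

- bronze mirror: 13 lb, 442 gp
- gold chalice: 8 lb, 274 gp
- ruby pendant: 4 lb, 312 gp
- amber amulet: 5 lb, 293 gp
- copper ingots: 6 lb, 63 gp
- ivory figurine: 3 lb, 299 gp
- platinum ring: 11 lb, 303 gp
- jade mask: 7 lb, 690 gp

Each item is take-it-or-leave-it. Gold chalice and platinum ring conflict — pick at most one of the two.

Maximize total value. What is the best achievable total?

Ruby pendant + amber amulet + ivory figurine + jade mask uses 19 of the 19 lb and totals 1594.

1594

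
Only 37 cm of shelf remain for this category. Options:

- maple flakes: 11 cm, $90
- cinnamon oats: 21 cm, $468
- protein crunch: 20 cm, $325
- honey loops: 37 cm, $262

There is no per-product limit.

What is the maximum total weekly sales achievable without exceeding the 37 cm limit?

558

Maple flakes + cinnamon oats uses 32 of the 37 cm and totals 558.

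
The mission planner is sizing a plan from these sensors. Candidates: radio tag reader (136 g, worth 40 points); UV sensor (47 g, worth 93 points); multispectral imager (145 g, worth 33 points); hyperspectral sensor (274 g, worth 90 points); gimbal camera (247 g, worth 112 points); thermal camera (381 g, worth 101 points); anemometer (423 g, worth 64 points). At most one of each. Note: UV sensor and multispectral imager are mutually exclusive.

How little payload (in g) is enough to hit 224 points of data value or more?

430

Need the lightest bundle worth ≥ 224.
radio tag reader + UV sensor + gimbal camera: 245 data value at 430 g.
Below 430 g the best achievable stays under 224.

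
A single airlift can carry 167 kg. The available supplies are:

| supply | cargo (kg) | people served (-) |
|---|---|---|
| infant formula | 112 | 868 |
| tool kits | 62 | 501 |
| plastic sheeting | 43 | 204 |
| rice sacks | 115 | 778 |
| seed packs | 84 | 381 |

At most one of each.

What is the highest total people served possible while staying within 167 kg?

1072

Greedy by ratio would take tool kits + plastic sheeting: 105 kg used, total 705.
Replace tool kits with infant formula: the trade gains 367 net, giving 1072 at 155 kg.
Next best is plastic sheeting + rice sacks at 982 (158 kg) — short by 90.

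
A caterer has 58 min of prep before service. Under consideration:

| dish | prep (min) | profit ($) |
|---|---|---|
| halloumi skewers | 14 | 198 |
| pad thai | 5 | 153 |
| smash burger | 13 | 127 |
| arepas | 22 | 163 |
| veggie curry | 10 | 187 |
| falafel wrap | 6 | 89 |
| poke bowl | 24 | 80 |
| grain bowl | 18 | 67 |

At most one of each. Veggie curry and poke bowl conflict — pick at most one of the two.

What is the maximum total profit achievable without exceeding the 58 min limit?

By profit per min: pad thai 30.60, veggie curry 18.70, falafel wrap 14.83, halloumi skewers 14.14 lead.
The ratio heuristic lands on halloumi skewers + pad thai + smash burger + veggie curry + falafel wrap (754) but leaves 10 min idle.
Dropping smash burger frees 13 min; slotting in arepas (22 min) lifts the total to 790 at 57 min.
Every other selection either busts 58 min or breaks a pairing rule or fails to beat 790.

790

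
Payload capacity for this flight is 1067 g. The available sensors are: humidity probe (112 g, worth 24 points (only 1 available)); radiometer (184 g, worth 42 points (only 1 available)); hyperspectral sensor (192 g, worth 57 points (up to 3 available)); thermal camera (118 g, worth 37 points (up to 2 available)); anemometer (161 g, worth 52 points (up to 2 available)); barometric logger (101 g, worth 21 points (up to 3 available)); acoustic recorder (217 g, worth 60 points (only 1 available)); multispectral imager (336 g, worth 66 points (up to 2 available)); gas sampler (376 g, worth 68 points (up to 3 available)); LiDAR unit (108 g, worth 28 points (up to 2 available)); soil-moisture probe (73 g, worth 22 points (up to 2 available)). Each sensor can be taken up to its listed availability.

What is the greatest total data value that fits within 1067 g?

320

Filling by ratio: hyperspectral sensor + 2×thermal camera + 2×anemometer + LiDAR unit + 2×soil-moisture probe for 307, with 63 g left unused.
The 146 g tied up in 2×soil-moisture probe is better spent on hyperspectral sensor — total rises to 320 (1050 g).
No other feasible combination exceeds 320.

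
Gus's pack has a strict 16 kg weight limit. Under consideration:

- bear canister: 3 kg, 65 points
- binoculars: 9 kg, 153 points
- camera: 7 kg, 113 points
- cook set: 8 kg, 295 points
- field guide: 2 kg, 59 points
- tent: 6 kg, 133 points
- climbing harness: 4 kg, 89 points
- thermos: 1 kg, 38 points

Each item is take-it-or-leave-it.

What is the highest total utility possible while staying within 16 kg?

Density check — thermos 38.00, cook set 36.88, field guide 29.50, climbing harness 22.25 are the best per kg.
A density-first pass picks cook set + field guide + climbing harness + thermos — 481 at 15 kg.
Dropping climbing harness and thermos frees 5 kg; slotting in tent (6 kg) lifts the total to 487 at 16 kg.
Nothing else within 16 kg beats 487.

487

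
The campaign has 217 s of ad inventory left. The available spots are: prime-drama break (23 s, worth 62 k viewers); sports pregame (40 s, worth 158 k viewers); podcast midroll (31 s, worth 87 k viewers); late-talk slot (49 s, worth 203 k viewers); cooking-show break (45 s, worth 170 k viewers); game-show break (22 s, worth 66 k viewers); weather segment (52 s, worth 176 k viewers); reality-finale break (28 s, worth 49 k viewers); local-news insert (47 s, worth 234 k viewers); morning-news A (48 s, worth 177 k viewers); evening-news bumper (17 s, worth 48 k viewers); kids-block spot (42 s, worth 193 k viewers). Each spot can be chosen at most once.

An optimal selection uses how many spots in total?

6

Best achievable expected reach is 902.
For example sports pregame + late-talk slot + game-show break + local-news insert + evening-news bumper + kids-block spot achieves it, using 217 s.
Any selection reaching 902 contains exactly 6 spots.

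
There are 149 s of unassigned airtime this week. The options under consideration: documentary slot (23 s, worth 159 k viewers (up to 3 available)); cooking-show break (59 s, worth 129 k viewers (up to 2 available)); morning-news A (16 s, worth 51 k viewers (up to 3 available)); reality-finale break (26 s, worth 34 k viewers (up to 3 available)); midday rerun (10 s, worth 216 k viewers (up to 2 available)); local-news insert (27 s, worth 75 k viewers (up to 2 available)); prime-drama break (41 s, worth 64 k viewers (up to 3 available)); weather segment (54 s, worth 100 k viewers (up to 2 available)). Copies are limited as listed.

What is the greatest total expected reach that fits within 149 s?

1086

Greedy by ratio would take 3×documentary slot + 3×morning-news A + 2×midday rerun: 137 s used, total 1062.
The 16 s tied up in morning-news A is better spent on local-news insert — total rises to 1086 (148 s).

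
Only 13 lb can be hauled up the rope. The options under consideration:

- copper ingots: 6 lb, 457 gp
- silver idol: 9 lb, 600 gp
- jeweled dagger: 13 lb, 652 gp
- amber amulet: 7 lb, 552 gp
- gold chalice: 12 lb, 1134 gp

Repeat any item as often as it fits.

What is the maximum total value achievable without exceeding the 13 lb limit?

Density check — gold chalice 94.50, amber amulet 78.86, copper ingots 76.17 are the best per lb.
The ratio ordering already packs tightly: gold chalice, 12 lb, 1134.

1134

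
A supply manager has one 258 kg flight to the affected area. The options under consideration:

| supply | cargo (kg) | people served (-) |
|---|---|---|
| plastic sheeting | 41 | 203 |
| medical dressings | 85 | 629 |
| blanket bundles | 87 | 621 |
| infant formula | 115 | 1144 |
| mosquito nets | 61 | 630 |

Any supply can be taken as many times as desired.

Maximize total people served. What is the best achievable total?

4×mosquito nets uses 244 of the 258 kg and totals 2520.

2520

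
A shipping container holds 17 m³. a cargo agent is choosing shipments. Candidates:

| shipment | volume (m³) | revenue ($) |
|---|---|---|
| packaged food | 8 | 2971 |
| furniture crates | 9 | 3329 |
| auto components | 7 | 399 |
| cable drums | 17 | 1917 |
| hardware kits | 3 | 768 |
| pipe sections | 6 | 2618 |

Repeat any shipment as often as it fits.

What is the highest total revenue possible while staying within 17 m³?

6357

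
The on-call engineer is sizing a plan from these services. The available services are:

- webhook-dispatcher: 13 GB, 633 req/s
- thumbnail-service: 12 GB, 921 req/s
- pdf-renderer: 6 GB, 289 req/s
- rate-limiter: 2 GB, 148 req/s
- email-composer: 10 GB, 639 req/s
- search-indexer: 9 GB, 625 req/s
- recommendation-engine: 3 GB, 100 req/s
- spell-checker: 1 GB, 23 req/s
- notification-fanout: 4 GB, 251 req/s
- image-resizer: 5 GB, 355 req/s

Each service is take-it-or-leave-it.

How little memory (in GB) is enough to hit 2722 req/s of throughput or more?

Need the lightest bundle worth ≥ 2722.
Taking thumbnail-service + email-composer + search-indexer + notification-fanout + image-resizer gives 2791 (≥ 2722) for 40 GB.
Any bundle with less than 40 GB falls short of 2722.

40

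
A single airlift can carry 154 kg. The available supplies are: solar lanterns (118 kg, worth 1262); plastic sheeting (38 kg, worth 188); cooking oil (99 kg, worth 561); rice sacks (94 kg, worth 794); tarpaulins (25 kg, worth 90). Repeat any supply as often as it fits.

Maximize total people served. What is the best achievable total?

1352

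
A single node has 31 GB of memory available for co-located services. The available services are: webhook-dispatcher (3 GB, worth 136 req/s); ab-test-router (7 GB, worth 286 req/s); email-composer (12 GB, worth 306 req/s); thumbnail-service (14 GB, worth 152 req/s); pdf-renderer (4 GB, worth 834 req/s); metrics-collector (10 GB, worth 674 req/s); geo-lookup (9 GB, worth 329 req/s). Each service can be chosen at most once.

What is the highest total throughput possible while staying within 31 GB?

2123

Filling by ratio: webhook-dispatcher + ab-test-router + pdf-renderer + metrics-collector for 1930, with 7 GB left unused.
Dropping webhook-dispatcher frees 3 GB; slotting in geo-lookup (9 GB) lifts the total to 2123 at 30 GB.
Every other selection either busts 31 GB or fails to beat 2123.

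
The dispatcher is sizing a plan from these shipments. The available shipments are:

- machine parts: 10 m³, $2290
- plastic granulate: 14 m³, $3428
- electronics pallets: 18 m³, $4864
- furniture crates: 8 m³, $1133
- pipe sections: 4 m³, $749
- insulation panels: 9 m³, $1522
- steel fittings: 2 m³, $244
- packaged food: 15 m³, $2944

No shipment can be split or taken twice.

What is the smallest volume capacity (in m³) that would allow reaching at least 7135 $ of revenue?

Need the lightest bundle worth ≥ 7135.
Taking machine parts + electronics pallets gives 7154 (≥ 7135) for 28 m³.
Any bundle with less than 28 m³ falls short of 7135.

28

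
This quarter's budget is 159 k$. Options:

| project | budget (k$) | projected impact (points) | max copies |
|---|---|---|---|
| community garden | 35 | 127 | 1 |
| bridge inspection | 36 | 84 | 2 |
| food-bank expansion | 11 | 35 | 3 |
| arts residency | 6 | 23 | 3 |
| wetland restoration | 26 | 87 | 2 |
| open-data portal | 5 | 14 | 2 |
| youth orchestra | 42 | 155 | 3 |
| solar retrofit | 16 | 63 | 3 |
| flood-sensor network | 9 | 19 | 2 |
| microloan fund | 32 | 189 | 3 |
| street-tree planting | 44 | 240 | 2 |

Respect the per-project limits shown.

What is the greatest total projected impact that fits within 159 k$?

881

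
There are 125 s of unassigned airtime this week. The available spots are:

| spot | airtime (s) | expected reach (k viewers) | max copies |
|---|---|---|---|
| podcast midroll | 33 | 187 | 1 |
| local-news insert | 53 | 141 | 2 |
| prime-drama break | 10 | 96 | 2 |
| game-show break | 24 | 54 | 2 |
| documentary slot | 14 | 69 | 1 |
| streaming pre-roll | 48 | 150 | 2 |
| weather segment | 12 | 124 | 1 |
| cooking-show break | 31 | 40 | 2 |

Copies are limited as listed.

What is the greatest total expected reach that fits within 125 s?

653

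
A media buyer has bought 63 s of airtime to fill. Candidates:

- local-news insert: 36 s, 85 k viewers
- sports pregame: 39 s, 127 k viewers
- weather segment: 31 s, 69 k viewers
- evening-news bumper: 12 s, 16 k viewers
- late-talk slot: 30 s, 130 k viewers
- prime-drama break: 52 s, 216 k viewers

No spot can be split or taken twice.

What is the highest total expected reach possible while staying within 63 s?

216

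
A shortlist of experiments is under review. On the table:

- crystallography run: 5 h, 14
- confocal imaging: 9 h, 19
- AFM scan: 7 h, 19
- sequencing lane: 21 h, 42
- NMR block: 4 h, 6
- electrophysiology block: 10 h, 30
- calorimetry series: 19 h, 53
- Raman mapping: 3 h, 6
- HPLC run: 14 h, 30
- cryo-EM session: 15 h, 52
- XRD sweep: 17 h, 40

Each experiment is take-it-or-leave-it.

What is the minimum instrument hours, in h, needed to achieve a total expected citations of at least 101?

32

Need the lightest bundle worth ≥ 101.
Taking AFM scan + electrophysiology block + cryo-EM session gives 101 (≥ 101) for 32 h.
Any bundle with less than 32 h falls short of 101.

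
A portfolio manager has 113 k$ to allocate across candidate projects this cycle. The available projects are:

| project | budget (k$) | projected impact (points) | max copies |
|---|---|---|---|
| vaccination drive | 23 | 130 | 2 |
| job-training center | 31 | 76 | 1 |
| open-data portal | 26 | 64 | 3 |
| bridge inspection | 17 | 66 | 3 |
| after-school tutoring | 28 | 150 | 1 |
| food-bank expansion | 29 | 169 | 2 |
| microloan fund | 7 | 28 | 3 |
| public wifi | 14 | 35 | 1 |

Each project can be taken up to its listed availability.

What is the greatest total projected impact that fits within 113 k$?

The ratio ordering already packs tightly: 2×vaccination drive + 2×food-bank expansion + microloan fund, 111 k$, 626.

626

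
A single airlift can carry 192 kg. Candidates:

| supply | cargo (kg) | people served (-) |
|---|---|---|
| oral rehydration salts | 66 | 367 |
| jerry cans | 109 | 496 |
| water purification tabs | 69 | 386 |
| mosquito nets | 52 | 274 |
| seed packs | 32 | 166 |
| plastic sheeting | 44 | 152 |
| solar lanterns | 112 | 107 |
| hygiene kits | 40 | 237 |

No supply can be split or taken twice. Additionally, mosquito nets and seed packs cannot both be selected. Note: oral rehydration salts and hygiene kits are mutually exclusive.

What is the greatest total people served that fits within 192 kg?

1027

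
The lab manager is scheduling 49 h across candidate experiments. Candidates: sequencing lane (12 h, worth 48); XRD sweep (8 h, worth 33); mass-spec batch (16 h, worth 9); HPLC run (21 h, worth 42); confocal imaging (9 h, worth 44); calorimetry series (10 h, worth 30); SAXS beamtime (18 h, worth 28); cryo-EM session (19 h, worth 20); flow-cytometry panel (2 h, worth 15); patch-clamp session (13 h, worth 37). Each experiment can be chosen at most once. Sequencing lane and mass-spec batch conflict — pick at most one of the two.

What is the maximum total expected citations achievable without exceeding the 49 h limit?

177

Greedy by ratio would take sequencing lane + XRD sweep + confocal imaging + calorimetry series + flow-cytometry panel: 41 h used, total 170.
The 10 h tied up in calorimetry series is better spent on patch-clamp session — total rises to 177 (44 h).
That's the maximum — no feasible swap from here does better than 177.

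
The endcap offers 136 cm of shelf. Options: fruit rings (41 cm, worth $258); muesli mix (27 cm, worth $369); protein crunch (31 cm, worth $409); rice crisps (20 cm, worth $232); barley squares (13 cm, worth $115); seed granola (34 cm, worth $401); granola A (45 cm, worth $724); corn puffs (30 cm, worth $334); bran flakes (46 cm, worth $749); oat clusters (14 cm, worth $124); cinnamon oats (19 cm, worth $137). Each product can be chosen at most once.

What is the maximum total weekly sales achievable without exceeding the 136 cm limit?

2006

Density check — bran flakes 16.28, granola A 16.09, muesli mix 13.67, protein crunch 13.19 are the best per cm.
A density-first pass picks muesli mix + granola A + bran flakes + oat clusters — 1966 at 132 cm.
The 27 cm tied up in muesli mix is better spent on protein crunch — total rises to 2006 (136 cm).
The closest alternative, protein crunch + barley squares + granola A + bran flakes, reaches only 1997.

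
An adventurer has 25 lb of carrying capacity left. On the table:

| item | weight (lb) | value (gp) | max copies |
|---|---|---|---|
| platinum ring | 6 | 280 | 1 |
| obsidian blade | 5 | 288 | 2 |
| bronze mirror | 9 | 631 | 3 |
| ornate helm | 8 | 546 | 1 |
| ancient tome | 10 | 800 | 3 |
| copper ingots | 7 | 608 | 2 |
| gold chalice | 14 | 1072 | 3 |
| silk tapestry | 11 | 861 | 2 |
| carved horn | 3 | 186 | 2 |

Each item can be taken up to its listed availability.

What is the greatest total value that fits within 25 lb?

Density check — copper ingots 86.86, ancient tome 80.00, silk tapestry 78.27 are the best per lb.
Filling by ratio: ancient tome + 2×copper ingots for 2016, with 1 lb left unused.
The 10 lb tied up in ancient tome is better spent on silk tapestry — total rises to 2077 (25 lb).
That's the maximum — no swap from here does better than 2077.

2077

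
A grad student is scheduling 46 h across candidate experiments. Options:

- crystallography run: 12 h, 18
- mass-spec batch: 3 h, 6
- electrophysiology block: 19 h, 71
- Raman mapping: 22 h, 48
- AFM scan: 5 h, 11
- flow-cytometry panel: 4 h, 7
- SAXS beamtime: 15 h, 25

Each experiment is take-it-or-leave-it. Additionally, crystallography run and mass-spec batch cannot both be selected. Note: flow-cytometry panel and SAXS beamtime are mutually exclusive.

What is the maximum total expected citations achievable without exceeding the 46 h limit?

130

The ratio ordering already packs tightly: electrophysiology block + Raman mapping + AFM scan, 46 h, 130.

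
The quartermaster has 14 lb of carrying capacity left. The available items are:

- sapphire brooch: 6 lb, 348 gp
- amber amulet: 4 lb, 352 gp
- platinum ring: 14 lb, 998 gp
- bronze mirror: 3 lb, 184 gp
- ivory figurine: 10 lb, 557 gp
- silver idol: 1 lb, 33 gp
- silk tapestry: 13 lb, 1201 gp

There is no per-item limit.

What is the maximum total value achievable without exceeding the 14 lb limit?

1234

By value per lb: silk tapestry 92.38, amber amulet 88.00, platinum ring 71.29 lead.
Best packing: silver idol + silk tapestry — 14 lb, 1234 total.
That's the maximum — no swap from here does better than 1234.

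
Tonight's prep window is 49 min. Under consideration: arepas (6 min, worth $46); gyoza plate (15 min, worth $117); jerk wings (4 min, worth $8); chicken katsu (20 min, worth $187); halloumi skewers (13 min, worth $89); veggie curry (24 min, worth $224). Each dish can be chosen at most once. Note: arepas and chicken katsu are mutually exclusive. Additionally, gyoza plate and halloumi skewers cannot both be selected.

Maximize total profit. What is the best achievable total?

Ranking by ratio (profit/min): chicken katsu 9.35, veggie curry 9.33, gyoza plate 7.80.
Taking jerk wings + chicken katsu + veggie curry: 48 min used, 419 in profit.

419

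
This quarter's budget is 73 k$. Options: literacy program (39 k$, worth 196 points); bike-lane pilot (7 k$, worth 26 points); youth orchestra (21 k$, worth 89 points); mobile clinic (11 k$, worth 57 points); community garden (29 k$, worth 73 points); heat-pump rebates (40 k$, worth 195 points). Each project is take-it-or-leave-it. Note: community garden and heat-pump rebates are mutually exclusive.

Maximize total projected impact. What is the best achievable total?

342

Literacy program + youth orchestra + mobile clinic uses 71 of the 73 k$ and totals 342.
Every other selection either busts 73 k$ or breaks a pairing rule or fails to beat 342.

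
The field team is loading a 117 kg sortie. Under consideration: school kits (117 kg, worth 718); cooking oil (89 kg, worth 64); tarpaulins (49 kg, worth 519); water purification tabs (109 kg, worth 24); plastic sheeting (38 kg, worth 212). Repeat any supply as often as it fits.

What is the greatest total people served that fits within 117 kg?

1038

The ratio ordering already packs tightly: 2×tarpaulins, 98 kg, 1038.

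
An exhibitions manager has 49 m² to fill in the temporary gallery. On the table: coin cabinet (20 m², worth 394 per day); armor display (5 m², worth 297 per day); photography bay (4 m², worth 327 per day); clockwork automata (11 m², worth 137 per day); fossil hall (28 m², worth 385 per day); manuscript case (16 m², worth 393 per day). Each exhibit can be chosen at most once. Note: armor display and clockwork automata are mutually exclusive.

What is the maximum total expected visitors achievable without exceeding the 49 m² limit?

1411

Taking coin cabinet + armor display + photography bay + manuscript case: 45 m² used, 1411 in expected visitors.
That's the maximum — no feasible swap from here does better than 1411.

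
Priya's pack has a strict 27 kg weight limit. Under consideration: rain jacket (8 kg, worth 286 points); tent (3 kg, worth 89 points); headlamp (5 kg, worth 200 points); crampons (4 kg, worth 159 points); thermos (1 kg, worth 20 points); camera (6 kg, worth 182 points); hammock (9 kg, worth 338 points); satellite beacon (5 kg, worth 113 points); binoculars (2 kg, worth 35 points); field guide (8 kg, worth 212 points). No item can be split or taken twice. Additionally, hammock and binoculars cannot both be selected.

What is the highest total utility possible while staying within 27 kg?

Rain jacket + headlamp + crampons + thermos + hammock uses 27 of the 27 kg and totals 1003.
An exhaustive check of the 1024 subsets confirms 1003.

1003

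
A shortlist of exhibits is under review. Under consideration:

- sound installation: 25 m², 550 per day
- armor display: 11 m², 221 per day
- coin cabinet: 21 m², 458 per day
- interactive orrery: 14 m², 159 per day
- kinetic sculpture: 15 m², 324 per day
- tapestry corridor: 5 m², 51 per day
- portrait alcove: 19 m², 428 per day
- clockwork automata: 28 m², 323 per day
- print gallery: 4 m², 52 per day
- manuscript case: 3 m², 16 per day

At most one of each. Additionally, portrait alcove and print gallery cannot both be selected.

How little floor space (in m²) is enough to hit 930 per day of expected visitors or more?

Minimise m² subject to total expected visitors ≥ 930.
Taking sound installation + portrait alcove gives 978 (≥ 930) for 44 m².
Below 44 m² the best achievable stays under 930.

44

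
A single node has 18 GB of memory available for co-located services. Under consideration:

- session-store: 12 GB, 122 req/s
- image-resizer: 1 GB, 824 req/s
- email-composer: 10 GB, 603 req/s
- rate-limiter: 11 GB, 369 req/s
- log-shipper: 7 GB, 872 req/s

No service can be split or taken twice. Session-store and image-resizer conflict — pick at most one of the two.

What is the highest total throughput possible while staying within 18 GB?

2299

Image-resizer + email-composer + log-shipper uses 18 of the 18 GB and totals 2299.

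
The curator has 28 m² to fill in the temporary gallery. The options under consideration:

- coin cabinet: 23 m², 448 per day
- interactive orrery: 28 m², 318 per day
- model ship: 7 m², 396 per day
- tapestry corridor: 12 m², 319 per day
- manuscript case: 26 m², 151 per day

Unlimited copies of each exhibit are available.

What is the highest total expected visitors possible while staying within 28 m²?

The ratio ordering already packs tightly: 4×model ship, 28 m², 1584.
Every other selection either busts 28 m² or fails to beat 1584.

1584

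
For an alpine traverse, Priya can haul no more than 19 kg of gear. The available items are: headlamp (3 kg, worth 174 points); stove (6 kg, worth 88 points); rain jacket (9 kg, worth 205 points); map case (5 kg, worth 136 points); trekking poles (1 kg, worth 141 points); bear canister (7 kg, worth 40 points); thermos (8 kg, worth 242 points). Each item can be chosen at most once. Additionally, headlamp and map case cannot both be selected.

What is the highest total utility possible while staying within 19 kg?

645

Taking headlamp + stove + trekking poles + thermos: 18 kg used, 645 in utility.
No other feasible combination exceeds 645.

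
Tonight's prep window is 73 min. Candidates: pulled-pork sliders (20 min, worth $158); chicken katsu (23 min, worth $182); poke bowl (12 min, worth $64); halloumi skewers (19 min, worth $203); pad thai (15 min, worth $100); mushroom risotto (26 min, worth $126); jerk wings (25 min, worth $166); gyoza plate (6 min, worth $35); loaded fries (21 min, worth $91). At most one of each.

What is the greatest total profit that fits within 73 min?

Ranking by ratio (profit/min): halloumi skewers 10.68, chicken katsu 7.91, pulled-pork sliders 7.90, pad thai 6.67.
Taking the top-ratio dishes first gives pulled-pork sliders + chicken katsu + halloumi skewers + gyoza plate for 578 (68 min).
Dropping pulled-pork sliders frees 20 min; slotting in jerk wings (25 min) lifts the total to 586 at 73 min.
That's the maximum — no swap from here does better than 586.

586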